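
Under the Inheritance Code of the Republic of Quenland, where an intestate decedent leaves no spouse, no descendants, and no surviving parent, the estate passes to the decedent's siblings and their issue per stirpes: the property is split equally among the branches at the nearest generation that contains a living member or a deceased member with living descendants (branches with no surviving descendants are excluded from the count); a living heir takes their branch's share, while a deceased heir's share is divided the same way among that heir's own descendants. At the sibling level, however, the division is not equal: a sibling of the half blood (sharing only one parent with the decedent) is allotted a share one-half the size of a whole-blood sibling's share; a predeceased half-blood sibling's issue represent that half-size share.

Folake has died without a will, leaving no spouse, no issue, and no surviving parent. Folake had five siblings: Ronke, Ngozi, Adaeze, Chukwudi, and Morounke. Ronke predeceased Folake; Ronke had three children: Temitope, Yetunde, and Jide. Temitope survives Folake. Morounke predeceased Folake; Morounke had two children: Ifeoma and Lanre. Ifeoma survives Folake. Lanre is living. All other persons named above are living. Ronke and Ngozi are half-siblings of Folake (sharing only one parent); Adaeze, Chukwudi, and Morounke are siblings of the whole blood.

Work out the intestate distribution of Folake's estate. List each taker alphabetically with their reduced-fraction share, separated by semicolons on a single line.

Adaeze 1/4; Chukwudi 1/4; Ifeoma 1/8; Jide 1/24; Lanre 1/8; Ngozi 1/8; Temitope 1/24; Yetunde 1/24

No spouse, descendants, or parent survives, so the estate passes to Folake's siblings per stirpes.
Half-blood siblings count for one-half the weight of whole-blood siblings at the initial division.
Dividing 1 in proportion to weights (total weight 4): Ronke (weight 1/2) → 1/8; Ngozi (weight 1/2) → 1/8; Adaeze (weight 1) → 1/4; Chukwudi (weight 1) → 1/4; Morounke (weight 1) → 1/4.
Ronke predeceased; the 1/8 allotted to Ronke's branch passes to Ronke's issue by representation.
The 1/8 is divided into 3 equal shares of 1/24 among Temitope, Yetunde, Jide.
Temitope is living and takes 1/24.
Yetunde is living and takes 1/24.
Jide is living and takes 1/24.
Ngozi is living and takes 1/8.
Adaeze is living and takes 1/4.
Chukwudi is living and takes 1/4.
Morounke predeceased; the 1/4 allotted to Morounke's branch passes to Morounke's issue by representation.
The 1/4 is divided into 2 equal shares of 1/8 among Ifeoma, Lanre.
Ifeoma is living and takes 1/8.
Lanre is living and takes 1/8.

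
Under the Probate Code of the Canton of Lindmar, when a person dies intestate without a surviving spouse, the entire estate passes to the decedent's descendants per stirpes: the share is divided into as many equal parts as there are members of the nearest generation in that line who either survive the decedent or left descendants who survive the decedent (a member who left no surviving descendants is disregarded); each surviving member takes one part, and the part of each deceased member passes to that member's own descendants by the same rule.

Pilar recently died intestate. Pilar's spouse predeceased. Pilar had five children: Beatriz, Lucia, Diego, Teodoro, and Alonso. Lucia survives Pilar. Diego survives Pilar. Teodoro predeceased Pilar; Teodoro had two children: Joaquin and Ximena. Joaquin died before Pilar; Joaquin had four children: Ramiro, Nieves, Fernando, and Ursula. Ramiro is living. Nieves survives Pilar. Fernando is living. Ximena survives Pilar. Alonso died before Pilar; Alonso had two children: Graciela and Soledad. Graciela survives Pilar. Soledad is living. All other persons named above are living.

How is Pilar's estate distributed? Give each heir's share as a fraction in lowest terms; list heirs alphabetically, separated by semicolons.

There is no surviving spouse, so the entire estate passes to Pilar's descendants per stirpes.
The estate is divided into 5 equal shares of 1/5 among Beatriz, Lucia, Diego, Teodoro, Alonso.
Beatriz is living and takes 1/5.
Lucia is living and takes 1/5.
Diego is living and takes 1/5.
Teodoro predeceased; the 1/5 allotted to Teodoro's branch passes to Teodoro's issue by representation.
The 1/5 is divided into 2 equal shares of 1/10 among Joaquin, Ximena.
Joaquin predeceased; the 1/10 allotted to Joaquin's branch passes to Joaquin's issue by representation.
The 1/10 is divided into 4 equal shares of 1/40 among Ramiro, Nieves, Fernando, Ursula.
Ramiro is living and takes 1/40.
Nieves is living and takes 1/40.
Fernando is living and takes 1/40.
Ursula is living and takes 1/40.
Ximena is living and takes 1/10.
Alonso predeceased; the 1/5 allotted to Alonso's branch passes to Alonso's issue by representation.
The 1/5 is divided into 2 equal shares of 1/10 among Graciela, Soledad.
Graciela is living and takes 1/10.
Soledad is living and takes 1/10.

Beatriz 1/5; Diego 1/5; Fernando 1/40; Graciela 1/10; Lucia 1/5; Nieves 1/40; Ramiro 1/40; Soledad 1/10; Ursula 1/40; Ximena 1/10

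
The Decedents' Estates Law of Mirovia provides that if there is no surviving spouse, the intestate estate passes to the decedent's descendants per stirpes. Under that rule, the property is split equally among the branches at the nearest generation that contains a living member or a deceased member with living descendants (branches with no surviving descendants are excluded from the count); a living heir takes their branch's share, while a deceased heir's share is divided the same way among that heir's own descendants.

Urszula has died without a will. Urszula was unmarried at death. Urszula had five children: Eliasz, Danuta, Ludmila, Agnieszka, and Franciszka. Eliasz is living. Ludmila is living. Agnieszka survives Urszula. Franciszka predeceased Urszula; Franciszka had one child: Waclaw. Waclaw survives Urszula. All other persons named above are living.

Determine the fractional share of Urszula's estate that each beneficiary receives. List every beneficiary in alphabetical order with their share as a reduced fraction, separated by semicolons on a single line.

Agnieszka 1/5; Danuta 1/5; Eliasz 1/5; Ludmila 1/5; Waclaw 1/5

There is no surviving spouse, so the entire estate passes to Urszula's descendants per stirpes.
The estate is divided into 5 equal shares of 1/5 among Eliasz, Danuta, Ludmila, Agnieszka, Franciszka.
Eliasz is living and takes 1/5.
Danuta is living and takes 1/5.
Ludmila is living and takes 1/5.
Agnieszka is living and takes 1/5.
Franciszka predeceased; the 1/5 allotted to Franciszka's branch passes to Franciszka's issue by representation.
Waclaw is the sole taker at this level and receives the full 1/5.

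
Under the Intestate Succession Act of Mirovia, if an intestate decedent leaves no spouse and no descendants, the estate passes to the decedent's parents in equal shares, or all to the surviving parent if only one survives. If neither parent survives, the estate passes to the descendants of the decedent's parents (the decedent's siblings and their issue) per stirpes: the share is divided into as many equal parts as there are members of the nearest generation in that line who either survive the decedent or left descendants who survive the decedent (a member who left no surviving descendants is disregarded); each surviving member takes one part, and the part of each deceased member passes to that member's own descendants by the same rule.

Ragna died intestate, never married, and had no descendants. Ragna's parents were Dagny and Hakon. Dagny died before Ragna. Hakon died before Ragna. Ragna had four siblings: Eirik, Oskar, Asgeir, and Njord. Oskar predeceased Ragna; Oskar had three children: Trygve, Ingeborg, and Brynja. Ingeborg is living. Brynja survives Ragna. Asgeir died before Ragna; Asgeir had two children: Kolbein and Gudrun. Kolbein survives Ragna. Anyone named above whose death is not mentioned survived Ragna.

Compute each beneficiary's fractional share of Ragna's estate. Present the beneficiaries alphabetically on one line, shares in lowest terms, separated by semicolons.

Brynja 1/12; Eirik 1/4; Gudrun 1/8; Ingeborg 1/12; Kolbein 1/8; Njord 1/4; Trygve 1/12

Neither parent survives and there are no descendants, so the estate passes to Ragna's siblings and their issue per stirpes.
The estate is divided into 4 equal shares of 1/4 among Eirik, Oskar, Asgeir, Njord.
Eirik is living and takes 1/4.
Oskar predeceased; the 1/4 allotted to Oskar's branch passes to Oskar's issue by representation.
The 1/4 is divided into 3 equal shares of 1/12 among Trygve, Ingeborg, Brynja.
Trygve is living and takes 1/12.
Ingeborg is living and takes 1/12.
Brynja is living and takes 1/12.
Asgeir predeceased; the 1/4 allotted to Asgeir's branch passes to Asgeir's issue by representation.
The 1/4 is divided into 2 equal shares of 1/8 among Kolbein, Gudrun.
Kolbein is living and takes 1/8.
Gudrun is living and takes 1/8.
Njord is living and takes 1/4.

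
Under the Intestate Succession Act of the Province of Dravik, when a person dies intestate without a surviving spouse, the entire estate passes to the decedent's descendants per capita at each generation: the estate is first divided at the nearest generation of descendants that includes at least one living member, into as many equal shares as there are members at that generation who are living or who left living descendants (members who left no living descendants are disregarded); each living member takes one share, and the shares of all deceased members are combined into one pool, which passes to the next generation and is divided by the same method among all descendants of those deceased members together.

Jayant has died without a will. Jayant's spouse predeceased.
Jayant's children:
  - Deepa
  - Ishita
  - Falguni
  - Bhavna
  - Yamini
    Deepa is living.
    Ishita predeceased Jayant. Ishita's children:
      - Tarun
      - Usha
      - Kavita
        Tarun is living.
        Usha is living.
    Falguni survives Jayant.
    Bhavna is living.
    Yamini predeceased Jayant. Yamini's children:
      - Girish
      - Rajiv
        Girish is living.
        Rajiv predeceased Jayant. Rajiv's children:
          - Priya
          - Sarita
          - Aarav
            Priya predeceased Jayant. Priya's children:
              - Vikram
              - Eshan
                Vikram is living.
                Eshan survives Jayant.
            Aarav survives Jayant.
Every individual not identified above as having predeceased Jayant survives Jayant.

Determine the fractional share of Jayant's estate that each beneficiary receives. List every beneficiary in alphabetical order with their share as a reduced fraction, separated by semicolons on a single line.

Aarav 2/75; Bhavna 1/5; Deepa 1/5; Eshan 1/75; Falguni 1/5; Girish 2/25; Kavita 2/25; Sarita 2/75; Tarun 2/25; Usha 2/25; Vikram 1/75

There is no surviving spouse, so the entire estate passes to Jayant's descendants per capita at each generation.
At generation 1 (Deepa, Ishita, Falguni, Bhavna, Yamini) there are 5 shares of (1)/5 = 1/5 each.
Living: Deepa, Falguni, and Bhavna — each takes 1/5.
Deceased: Ishita and Yamini. Their combined 2/5 is pooled and carried to generation 2.
At generation 2 (Tarun, Usha, Kavita, Girish, Rajiv) there are 5 shares of (2/5)/5 = 2/25 each.
Living: Tarun, Usha, Kavita, and Girish — each takes 2/25.
Deceased: Rajiv. That 2/25 share is carried to generation 3.
At generation 3 (Priya, Sarita, Aarav) there are 3 shares of (2/25)/3 = 2/75 each.
Living: Sarita and Aarav — each takes 2/75.
Deceased: Priya. That 2/75 share is carried to generation 4.
At generation 4 (Vikram, Eshan) there are 2 shares of (2/75)/2 = 1/75 each.
Living: Vikram and Eshan — each takes 1/75.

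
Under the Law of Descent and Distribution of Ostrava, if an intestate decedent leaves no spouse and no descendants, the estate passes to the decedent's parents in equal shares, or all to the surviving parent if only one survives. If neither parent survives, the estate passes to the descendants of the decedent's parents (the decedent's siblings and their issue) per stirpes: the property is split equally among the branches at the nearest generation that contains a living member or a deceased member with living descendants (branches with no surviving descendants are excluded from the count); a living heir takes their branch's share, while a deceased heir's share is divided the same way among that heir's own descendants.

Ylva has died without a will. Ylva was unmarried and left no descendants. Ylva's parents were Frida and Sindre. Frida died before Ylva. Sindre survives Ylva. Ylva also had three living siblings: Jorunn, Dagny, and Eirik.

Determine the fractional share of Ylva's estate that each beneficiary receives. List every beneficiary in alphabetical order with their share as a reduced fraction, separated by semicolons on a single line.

Sindre 1

Only one parent, Sindre, survives, so Sindre takes the entire estate. The siblings take nothing because a surviving parent has priority.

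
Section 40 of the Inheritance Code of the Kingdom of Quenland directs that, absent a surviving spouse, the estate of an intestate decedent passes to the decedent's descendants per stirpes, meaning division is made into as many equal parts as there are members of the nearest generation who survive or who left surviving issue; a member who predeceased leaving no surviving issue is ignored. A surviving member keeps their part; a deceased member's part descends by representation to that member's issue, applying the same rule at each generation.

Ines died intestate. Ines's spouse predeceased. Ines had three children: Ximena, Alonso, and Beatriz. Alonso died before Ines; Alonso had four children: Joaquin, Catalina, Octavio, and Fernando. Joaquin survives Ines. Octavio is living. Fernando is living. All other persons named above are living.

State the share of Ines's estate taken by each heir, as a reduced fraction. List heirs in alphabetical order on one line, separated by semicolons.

Beatriz 1/3; Catalina 1/12; Fernando 1/12; Joaquin 1/12; Octavio 1/12; Ximena 1/3

There is no surviving spouse, so the entire estate passes to Ines's descendants per stirpes.
The estate is divided into 3 equal shares of 1/3 among Ximena, Alonso, Beatriz.
Ximena is living and takes 1/3.
Alonso predeceased; the 1/3 allotted to Alonso's branch passes to Alonso's issue by representation.
The 1/3 is divided into 4 equal shares of 1/12 among Joaquin, Catalina, Octavio, Fernando.
Joaquin is living and takes 1/12.
Catalina is living and takes 1/12.
Octavio is living and takes 1/12.
Fernando is living and takes 1/12.
Beatriz is living and takes 1/3.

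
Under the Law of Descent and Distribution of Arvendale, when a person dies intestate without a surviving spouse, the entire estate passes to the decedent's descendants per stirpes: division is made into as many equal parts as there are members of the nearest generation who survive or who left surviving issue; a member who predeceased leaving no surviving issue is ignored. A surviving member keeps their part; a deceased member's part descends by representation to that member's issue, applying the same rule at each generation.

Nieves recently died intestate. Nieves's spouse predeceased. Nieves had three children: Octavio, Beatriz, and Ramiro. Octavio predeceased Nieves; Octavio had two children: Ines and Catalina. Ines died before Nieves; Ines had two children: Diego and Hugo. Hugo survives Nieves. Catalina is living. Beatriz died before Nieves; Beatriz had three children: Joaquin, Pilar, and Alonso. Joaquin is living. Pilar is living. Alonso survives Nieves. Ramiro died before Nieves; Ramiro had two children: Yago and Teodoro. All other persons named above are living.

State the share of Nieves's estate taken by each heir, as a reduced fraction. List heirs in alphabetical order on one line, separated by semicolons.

Alonso 1/9; Catalina 1/6; Diego 1/12; Hugo 1/12; Joaquin 1/9; Pilar 1/9; Teodoro 1/6; Yago 1/6

There is no surviving spouse, so the entire estate passes to Nieves's descendants per stirpes.
The estate is divided into 3 equal shares of 1/3 among Octavio, Beatriz, Ramiro.
Octavio predeceased; the 1/3 allotted to Octavio's branch passes to Octavio's issue by representation.
The 1/3 is divided into 2 equal shares of 1/6 among Ines, Catalina.
Ines predeceased; the 1/6 allotted to Ines's branch passes to Ines's issue by representation.
The 1/6 is divided into 2 equal shares of 1/12 among Diego, Hugo.
Diego is living and takes 1/12.
Hugo is living and takes 1/12.
Catalina is living and takes 1/6.
Beatriz predeceased; the 1/3 allotted to Beatriz's branch passes to Beatriz's issue by representation.
The 1/3 is divided into 3 equal shares of 1/9 among Joaquin, Pilar, Alonso.
Joaquin is living and takes 1/9.
Pilar is living and takes 1/9.
Alonso is living and takes 1/9.
Ramiro predeceased; the 1/3 allotted to Ramiro's branch passes to Ramiro's issue by representation.
The 1/3 is divided into 2 equal shares of 1/6 among Yago, Teodoro.
Yago is living and takes 1/6.
Teodoro is living and takes 1/6.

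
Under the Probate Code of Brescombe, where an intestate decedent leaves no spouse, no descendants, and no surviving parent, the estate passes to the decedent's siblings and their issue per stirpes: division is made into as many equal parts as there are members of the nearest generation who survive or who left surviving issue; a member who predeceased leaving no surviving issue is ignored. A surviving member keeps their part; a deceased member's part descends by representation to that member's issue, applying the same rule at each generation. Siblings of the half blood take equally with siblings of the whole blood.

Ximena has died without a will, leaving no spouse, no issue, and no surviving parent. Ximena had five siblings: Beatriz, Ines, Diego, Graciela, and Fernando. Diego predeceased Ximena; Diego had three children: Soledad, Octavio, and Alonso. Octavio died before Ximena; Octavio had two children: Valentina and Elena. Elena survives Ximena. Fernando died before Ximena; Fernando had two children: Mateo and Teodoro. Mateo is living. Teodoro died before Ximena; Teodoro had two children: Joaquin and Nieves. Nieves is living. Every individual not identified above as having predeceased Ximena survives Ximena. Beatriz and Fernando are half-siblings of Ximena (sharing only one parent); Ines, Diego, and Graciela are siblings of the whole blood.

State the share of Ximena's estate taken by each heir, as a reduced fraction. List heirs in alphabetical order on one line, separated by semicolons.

No spouse, descendants, or parent survives, so the estate passes to Ximena's siblings per stirpes.
Half-blood and whole-blood siblings take equally under the stated rule.
The estate is divided into 5 equal shares of 1/5 among Beatriz, Ines, Diego, Graciela, Fernando.
Beatriz is living and takes 1/5.
Ines is living and takes 1/5.
Diego predeceased; the 1/5 allotted to Diego's branch passes to Diego's issue by representation.
The 1/5 is divided into 3 equal shares of 1/15 among Soledad, Octavio, Alonso.
Soledad is living and takes 1/15.
Octavio predeceased; the 1/15 allotted to Octavio's branch passes to Octavio's issue by representation.
The 1/15 is divided into 2 equal shares of 1/30 among Valentina, Elena.
Valentina is living and takes 1/30.
Elena is living and takes 1/30.
Alonso is living and takes 1/15.
Graciela is living and takes 1/5.
Fernando predeceased; the 1/5 allotted to Fernando's branch passes to Fernando's issue by representation.
The 1/5 is divided into 2 equal shares of 1/10 among Mateo, Teodoro.
Mateo is living and takes 1/10.
Teodoro predeceased; the 1/10 allotted to Teodoro's branch passes to Teodoro's issue by representation.
The 1/10 is divided into 2 equal shares of 1/20 among Joaquin, Nieves.
Joaquin is living and takes 1/20.
Nieves is living and takes 1/20.

Alonso 1/15; Beatriz 1/5; Elena 1/30; Graciela 1/5; Ines 1/5; Joaquin 1/20; Mateo 1/10; Nieves 1/20; Soledad 1/15; Valentina 1/30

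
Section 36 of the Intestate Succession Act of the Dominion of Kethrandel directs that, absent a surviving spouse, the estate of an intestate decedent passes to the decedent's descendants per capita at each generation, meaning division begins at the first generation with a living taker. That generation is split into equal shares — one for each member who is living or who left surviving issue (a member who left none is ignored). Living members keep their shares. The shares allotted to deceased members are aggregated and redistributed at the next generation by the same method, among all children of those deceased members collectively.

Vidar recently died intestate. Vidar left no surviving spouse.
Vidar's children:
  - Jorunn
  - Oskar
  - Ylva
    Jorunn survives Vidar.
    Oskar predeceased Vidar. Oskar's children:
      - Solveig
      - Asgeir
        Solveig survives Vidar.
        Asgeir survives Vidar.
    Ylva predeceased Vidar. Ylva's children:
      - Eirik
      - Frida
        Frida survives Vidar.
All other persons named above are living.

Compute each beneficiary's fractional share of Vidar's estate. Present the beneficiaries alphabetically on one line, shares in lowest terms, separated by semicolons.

There is no surviving spouse, so the entire estate passes to Vidar's descendants per capita at each generation.
At generation 1 (Jorunn, Oskar, Ylva) there are 3 shares of (1)/3 = 1/3 each.
Living: Jorunn — each takes 1/3.
Deceased: Oskar and Ylva. Their combined 2/3 is pooled and carried to generation 2.
At generation 2 (Solveig, Asgeir, Eirik, Frida) there are 4 shares of (2/3)/4 = 1/6 each.
Living: Solveig, Asgeir, Eirik, and Frida — each takes 1/6.

Asgeir 1/6; Eirik 1/6; Frida 1/6; Jorunn 1/3; Solveig 1/6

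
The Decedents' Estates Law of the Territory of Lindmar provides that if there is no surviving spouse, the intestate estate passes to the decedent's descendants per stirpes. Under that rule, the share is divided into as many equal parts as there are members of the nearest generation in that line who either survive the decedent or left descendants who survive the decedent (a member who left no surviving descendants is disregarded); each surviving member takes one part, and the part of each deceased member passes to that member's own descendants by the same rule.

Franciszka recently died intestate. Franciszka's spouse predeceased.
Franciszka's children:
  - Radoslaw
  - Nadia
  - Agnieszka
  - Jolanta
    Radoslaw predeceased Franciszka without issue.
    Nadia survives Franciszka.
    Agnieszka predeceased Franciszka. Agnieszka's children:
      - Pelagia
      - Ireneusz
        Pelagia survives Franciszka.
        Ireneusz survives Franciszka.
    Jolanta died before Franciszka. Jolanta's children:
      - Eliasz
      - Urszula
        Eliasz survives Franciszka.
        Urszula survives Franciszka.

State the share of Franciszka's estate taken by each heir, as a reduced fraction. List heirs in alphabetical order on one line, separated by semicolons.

Eliasz 1/6; Ireneusz 1/6; Nadia 1/3; Pelagia 1/6; Urszula 1/6

There is no surviving spouse, so the entire estate passes to Franciszka's descendants per stirpes.
Radoslaw left no surviving issue, so that branch lapses and is disregarded.
The estate is divided into 3 equal shares of 1/3 among Nadia, Agnieszka, Jolanta.
Nadia is living and takes 1/3.
Agnieszka predeceased; the 1/3 allotted to Agnieszka's branch passes to Agnieszka's issue by representation.
The 1/3 is divided into 2 equal shares of 1/6 among Pelagia, Ireneusz.
Pelagia is living and takes 1/6.
Ireneusz is living and takes 1/6.
Jolanta predeceased; the 1/3 allotted to Jolanta's branch passes to Jolanta's issue by representation.
The 1/3 is divided into 2 equal shares of 1/6 among Eliasz, Urszula.
Eliasz is living and takes 1/6.
Urszula is living and takes 1/6.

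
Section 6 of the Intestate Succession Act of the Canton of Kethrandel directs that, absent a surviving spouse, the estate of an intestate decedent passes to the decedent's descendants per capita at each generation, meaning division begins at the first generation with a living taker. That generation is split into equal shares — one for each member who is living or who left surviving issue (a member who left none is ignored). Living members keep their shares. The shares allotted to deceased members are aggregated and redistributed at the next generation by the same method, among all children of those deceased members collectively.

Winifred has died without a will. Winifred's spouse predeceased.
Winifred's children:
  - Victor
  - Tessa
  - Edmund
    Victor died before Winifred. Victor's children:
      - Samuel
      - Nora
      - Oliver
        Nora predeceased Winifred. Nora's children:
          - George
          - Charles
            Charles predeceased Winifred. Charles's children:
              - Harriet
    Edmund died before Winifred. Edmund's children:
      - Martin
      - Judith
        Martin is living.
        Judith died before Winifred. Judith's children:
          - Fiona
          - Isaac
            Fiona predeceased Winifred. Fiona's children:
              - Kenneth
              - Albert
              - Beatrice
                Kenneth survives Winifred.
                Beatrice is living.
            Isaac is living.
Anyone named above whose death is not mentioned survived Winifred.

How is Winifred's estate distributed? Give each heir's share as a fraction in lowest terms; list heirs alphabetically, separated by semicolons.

There is no surviving spouse, so the entire estate passes to Winifred's descendants per capita at each generation.
At generation 1 (Victor, Tessa, Edmund) there are 3 shares of (1)/3 = 1/3 each.
Living: Tessa — each takes 1/3.
Deceased: Victor and Edmund. Their combined 2/3 is pooled and carried to generation 2.
At generation 2 (Samuel, Nora, Oliver, Martin, Judith) there are 5 shares of (2/3)/5 = 2/15 each.
Living: Samuel, Oliver, and Martin — each takes 2/15.
Deceased: Nora and Judith. Their combined 4/15 is pooled and carried to generation 3.
At generation 3 (George, Charles, Fiona, Isaac) there are 4 shares of (4/15)/4 = 1/15 each.
Living: George and Isaac — each takes 1/15.
Deceased: Charles and Fiona. Their combined 2/15 is pooled and carried to generation 4.
At generation 4 (Harriet, Kenneth, Albert, Beatrice) there are 4 shares of (2/15)/4 = 1/30 each.
Living: Harriet, Kenneth, Albert, and Beatrice — each takes 1/30.

Albert 1/30; Beatrice 1/30; George 1/15; Harriet 1/30; Isaac 1/15; Kenneth 1/30; Martin 2/15; Oliver 2/15; Samuel 2/15; Tessa 1/3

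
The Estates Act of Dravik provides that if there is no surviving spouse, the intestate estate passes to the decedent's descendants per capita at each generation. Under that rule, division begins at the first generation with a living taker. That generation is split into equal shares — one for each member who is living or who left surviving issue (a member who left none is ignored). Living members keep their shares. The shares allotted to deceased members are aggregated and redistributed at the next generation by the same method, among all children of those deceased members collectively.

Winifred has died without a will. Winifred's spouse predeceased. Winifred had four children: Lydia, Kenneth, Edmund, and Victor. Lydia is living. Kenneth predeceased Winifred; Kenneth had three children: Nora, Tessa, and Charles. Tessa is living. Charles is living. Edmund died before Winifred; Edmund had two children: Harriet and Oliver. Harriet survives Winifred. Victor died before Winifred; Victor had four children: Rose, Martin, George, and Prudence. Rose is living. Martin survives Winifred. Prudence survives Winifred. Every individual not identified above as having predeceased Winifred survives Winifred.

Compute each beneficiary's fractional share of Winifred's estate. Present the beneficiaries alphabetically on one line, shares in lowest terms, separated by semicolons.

There is no surviving spouse, so the entire estate passes to Winifred's descendants per capita at each generation.
At generation 1 (Lydia, Kenneth, Edmund, Victor) there are 4 shares of (1)/4 = 1/4 each.
Living: Lydia — each takes 1/4.
Deceased: Kenneth, Edmund, and Victor. Their combined 3/4 is pooled and carried to generation 2.
At generation 2 (Nora, Tessa, Charles, Harriet, Oliver, Rose, Martin, George, Prudence) there are 9 shares of (3/4)/9 = 1/12 each.
Living: Nora, Tessa, Charles, Harriet, Oliver, Rose, Martin, George, and Prudence — each takes 1/12.

Charles 1/12; George 1/12; Harriet 1/12; Lydia 1/4; Martin 1/12; Nora 1/12; Oliver 1/12; Prudence 1/12; Rose 1/12; Tessa 1/12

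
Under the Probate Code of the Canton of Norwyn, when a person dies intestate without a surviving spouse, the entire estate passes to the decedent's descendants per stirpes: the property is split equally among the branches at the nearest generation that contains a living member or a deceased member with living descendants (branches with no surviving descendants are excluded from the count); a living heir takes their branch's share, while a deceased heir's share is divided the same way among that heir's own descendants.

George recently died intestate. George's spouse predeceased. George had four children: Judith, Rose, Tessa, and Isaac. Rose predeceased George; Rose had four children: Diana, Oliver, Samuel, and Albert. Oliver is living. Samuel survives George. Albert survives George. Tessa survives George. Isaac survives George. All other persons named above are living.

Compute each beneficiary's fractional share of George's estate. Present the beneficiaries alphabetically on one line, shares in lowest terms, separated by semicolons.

Albert 1/16; Diana 1/16; Isaac 1/4; Judith 1/4; Oliver 1/16; Samuel 1/16; Tessa 1/4

There is no surviving spouse, so the entire estate passes to George's descendants per stirpes.
The estate is divided into 4 equal shares of 1/4 among Judith, Rose, Tessa, Isaac.
Judith is living and takes 1/4.
Rose predeceased; the 1/4 allotted to Rose's branch passes to Rose's issue by representation.
The 1/4 is divided into 4 equal shares of 1/16 among Diana, Oliver, Samuel, Albert.
Diana is living and takes 1/16.
Oliver is living and takes 1/16.
Samuel is living and takes 1/16.
Albert is living and takes 1/16.
Tessa is living and takes 1/4.
Isaac is living and takes 1/4.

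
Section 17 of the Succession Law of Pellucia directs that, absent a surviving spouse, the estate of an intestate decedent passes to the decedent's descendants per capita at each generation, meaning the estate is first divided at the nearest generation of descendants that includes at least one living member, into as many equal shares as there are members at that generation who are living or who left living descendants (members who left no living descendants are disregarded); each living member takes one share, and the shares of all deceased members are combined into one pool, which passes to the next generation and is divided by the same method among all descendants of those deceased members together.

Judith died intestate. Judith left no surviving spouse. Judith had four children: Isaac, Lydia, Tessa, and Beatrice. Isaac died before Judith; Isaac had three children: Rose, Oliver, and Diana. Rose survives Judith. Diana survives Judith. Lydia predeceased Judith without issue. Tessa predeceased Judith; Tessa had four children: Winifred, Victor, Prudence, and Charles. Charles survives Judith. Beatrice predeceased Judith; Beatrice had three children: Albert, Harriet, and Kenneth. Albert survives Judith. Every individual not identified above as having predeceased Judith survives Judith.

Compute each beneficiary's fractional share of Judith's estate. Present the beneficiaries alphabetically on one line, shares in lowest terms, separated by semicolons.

There is no surviving spouse, so the entire estate passes to Judith's descendants per capita at each generation.
No one at generation 1 (Isaac, Tessa, Beatrice) is living; moving to the next generation.
At generation 2 (Rose, Oliver, Diana, Winifred, Victor, Prudence, Charles, Albert, Harriet, Kenneth) there are 10 shares of (1)/10 = 1/10 each.
Living: Rose, Oliver, Diana, Winifred, Victor, Prudence, Charles, Albert, Harriet, and Kenneth — each takes 1/10.

Albert 1/10; Charles 1/10; Diana 1/10; Harriet 1/10; Kenneth 1/10; Oliver 1/10; Prudence 1/10; Rose 1/10; Victor 1/10; Winifred 1/10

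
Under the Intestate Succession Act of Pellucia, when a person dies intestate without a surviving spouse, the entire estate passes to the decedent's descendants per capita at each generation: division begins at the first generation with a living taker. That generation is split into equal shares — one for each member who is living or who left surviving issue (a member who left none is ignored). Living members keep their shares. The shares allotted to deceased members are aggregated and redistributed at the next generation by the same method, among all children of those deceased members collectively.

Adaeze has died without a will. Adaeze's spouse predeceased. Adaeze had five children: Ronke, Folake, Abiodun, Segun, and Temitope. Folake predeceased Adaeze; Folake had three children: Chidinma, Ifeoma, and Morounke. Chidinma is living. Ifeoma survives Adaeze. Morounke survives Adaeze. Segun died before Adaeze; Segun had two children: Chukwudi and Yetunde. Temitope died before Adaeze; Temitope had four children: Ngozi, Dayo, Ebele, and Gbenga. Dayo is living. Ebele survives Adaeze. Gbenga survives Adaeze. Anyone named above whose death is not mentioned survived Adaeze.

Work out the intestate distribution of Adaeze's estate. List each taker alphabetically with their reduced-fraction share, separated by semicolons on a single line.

Abiodun 1/5; Chidinma 1/15; Chukwudi 1/15; Dayo 1/15; Ebele 1/15; Gbenga 1/15; Ifeoma 1/15; Morounke 1/15; Ngozi 1/15; Ronke 1/5; Yetunde 1/15

There is no surviving spouse, so the entire estate passes to Adaeze's descendants per capita at each generation.
At generation 1 (Ronke, Folake, Abiodun, Segun, Temitope) there are 5 shares of (1)/5 = 1/5 each.
Living: Ronke and Abiodun — each takes 1/5.
Deceased: Folake, Segun, and Temitope. Their combined 3/5 is pooled and carried to generation 2.
At generation 2 (Chidinma, Ifeoma, Morounke, Chukwudi, Yetunde, Ngozi, Dayo, Ebele, Gbenga) there are 9 shares of (3/5)/9 = 1/15 each.
Living: Chidinma, Ifeoma, Morounke, Chukwudi, Yetunde, Ngozi, Dayo, Ebele, and Gbenga — each takes 1/15.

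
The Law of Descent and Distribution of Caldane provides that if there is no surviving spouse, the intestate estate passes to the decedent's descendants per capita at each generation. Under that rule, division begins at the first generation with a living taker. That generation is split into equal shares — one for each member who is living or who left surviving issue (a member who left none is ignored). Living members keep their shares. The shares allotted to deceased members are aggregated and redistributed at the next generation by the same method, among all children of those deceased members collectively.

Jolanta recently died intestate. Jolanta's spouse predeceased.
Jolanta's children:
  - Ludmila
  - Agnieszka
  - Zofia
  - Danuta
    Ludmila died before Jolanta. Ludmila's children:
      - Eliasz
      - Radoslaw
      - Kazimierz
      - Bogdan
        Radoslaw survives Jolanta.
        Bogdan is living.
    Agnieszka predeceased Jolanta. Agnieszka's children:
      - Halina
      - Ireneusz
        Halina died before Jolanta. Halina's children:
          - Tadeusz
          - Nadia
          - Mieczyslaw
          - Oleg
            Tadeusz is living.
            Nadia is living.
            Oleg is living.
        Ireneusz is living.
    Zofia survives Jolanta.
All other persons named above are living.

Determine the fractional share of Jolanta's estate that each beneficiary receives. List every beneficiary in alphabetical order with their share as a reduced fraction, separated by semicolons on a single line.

There is no surviving spouse, so the entire estate passes to Jolanta's descendants per capita at each generation.
At generation 1 (Ludmila, Agnieszka, Zofia, Danuta) there are 4 shares of (1)/4 = 1/4 each.
Living: Zofia and Danuta — each takes 1/4.
Deceased: Ludmila and Agnieszka. Their combined 1/2 is pooled and carried to generation 2.
At generation 2 (Eliasz, Radoslaw, Kazimierz, Bogdan, Halina, Ireneusz) there are 6 shares of (1/2)/6 = 1/12 each.
Living: Eliasz, Radoslaw, Kazimierz, Bogdan, and Ireneusz — each takes 1/12.
Deceased: Halina. That 1/12 share is carried to generation 3.
At generation 3 (Tadeusz, Nadia, Mieczyslaw, Oleg) there are 4 shares of (1/12)/4 = 1/48 each.
Living: Tadeusz, Nadia, Mieczyslaw, and Oleg — each takes 1/48.

Bogdan 1/12; Danuta 1/4; Eliasz 1/12; Ireneusz 1/12; Kazimierz 1/12; Mieczyslaw 1/48; Nadia 1/48; Oleg 1/48; Radoslaw 1/12; Tadeusz 1/48; Zofia 1/4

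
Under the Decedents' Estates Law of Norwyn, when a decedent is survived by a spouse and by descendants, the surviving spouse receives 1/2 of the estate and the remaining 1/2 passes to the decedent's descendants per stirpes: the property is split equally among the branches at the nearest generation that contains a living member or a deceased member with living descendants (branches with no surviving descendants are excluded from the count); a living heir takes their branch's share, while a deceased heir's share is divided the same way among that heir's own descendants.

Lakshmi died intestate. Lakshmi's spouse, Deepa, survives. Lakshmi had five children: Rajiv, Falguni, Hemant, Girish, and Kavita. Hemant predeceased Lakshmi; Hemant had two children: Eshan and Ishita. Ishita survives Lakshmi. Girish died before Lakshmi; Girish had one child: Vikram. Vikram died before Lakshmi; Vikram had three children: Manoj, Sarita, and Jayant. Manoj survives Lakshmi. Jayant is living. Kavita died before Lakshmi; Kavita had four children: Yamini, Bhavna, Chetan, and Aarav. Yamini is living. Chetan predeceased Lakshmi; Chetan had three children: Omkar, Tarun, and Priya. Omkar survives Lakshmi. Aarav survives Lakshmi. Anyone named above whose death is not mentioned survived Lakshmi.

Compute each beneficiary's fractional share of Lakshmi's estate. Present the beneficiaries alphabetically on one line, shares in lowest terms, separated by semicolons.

Aarav 1/40; Bhavna 1/40; Deepa 1/2; Eshan 1/20; Falguni 1/10; Ishita 1/20; Jayant 1/30; Manoj 1/30; Omkar 1/120; Priya 1/120; Rajiv 1/10; Sarita 1/30; Tarun 1/120; Yamini 1/40

Deepa, as surviving spouse, takes 1/2.
The remaining 1/2 passes to Lakshmi's descendants per stirpes.
The 1/2 is divided into 5 equal shares of 1/10 among Rajiv, Falguni, Hemant, Girish, Kavita.
Rajiv is living and takes 1/10.
Falguni is living and takes 1/10.
Hemant predeceased; the 1/10 allotted to Hemant's branch passes to Hemant's issue by representation.
The 1/10 is divided into 2 equal shares of 1/20 among Eshan, Ishita.
Eshan is living and takes 1/20.
Ishita is living and takes 1/20.
Girish predeceased; the 1/10 allotted to Girish's branch passes to Girish's issue by representation.
Vikram's line is the sole branch at this level, so the full 1/10 passes to Vikram's issue by representation.
The 1/10 is divided into 3 equal shares of 1/30 among Manoj, Sarita, Jayant.
Manoj is living and takes 1/30.
Sarita is living and takes 1/30.
Jayant is living and takes 1/30.
Kavita predeceased; the 1/10 allotted to Kavita's branch passes to Kavita's issue by representation.
The 1/10 is divided into 4 equal shares of 1/40 among Yamini, Bhavna, Chetan, Aarav.
Yamini is living and takes 1/40.
Bhavna is living and takes 1/40.
Chetan predeceased; the 1/40 allotted to Chetan's branch passes to Chetan's issue by representation.
The 1/40 is divided into 3 equal shares of 1/120 among Omkar, Tarun, Priya.
Omkar is living and takes 1/120.
Tarun is living and takes 1/120.
Priya is living and takes 1/120.
Aarav is living and takes 1/40.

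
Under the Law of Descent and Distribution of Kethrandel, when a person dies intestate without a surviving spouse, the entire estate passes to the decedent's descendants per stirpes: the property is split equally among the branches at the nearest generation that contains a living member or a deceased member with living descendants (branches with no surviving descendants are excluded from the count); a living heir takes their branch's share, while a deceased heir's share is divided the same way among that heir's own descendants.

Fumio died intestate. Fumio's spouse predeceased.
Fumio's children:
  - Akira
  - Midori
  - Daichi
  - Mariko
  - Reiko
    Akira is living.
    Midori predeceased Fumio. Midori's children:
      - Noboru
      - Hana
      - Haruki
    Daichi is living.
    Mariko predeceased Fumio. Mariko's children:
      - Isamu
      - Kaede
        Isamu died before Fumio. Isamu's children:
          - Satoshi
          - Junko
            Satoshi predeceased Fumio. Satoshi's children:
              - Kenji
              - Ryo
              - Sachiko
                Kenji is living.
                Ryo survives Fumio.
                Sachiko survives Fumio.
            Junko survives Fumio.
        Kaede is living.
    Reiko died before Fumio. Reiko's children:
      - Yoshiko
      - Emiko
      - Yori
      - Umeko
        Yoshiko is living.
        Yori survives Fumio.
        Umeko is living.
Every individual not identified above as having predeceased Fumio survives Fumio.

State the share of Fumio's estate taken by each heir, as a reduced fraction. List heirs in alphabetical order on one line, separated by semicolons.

There is no surviving spouse, so the entire estate passes to Fumio's descendants per stirpes.
The estate is divided into 5 equal shares of 1/5 among Akira, Midori, Daichi, Mariko, Reiko.
Akira is living and takes 1/5.
Midori predeceased; the 1/5 allotted to Midori's branch passes to Midori's issue by representation.
The 1/5 is divided into 3 equal shares of 1/15 among Noboru, Hana, Haruki.
Noboru is living and takes 1/15.
Hana is living and takes 1/15.
Haruki is living and takes 1/15.
Daichi is living and takes 1/5.
Mariko predeceased; the 1/5 allotted to Mariko's branch passes to Mariko's issue by representation.
The 1/5 is divided into 2 equal shares of 1/10 among Isamu, Kaede.
Isamu predeceased; the 1/10 allotted to Isamu's branch passes to Isamu's issue by representation.
The 1/10 is divided into 2 equal shares of 1/20 among Satoshi, Junko.
Satoshi predeceased; the 1/20 allotted to Satoshi's branch passes to Satoshi's issue by representation.
The 1/20 is divided into 3 equal shares of 1/60 among Kenji, Ryo, Sachiko.
Kenji is living and takes 1/60.
Ryo is living and takes 1/60.
Sachiko is living and takes 1/60.
Junko is living and takes 1/20.
Kaede is living and takes 1/10.
Reiko predeceased; the 1/5 allotted to Reiko's branch passes to Reiko's issue by representation.
The 1/5 is divided into 4 equal shares of 1/20 among Yoshiko, Emiko, Yori, Umeko.
Yoshiko is living and takes 1/20.
Emiko is living and takes 1/20.
Yori is living and takes 1/20.
Umeko is living and takes 1/20.

Akira 1/5; Daichi 1/5; Emiko 1/20; Hana 1/15; Haruki 1/15; Junko 1/20; Kaede 1/10; Kenji 1/60; Noboru 1/15; Ryo 1/60; Sachiko 1/60; Umeko 1/20; Yori 1/20; Yoshiko 1/20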